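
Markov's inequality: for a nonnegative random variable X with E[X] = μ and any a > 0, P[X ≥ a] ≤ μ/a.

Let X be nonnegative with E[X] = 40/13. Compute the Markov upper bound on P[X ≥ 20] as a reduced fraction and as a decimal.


μ = E[X] = 40/13, a = 20.
Markov: P[X ≥ 20] ≤ μ/a = (40/13)/20 = 2/13.
Numerically: ≈ 0.1538.
(Since a = 20 > μ = 3.0769, the bound 2/13 is < 1 and informative.)

P[X ≥ 20] ≤ 2/13 ≈ 0.1538.


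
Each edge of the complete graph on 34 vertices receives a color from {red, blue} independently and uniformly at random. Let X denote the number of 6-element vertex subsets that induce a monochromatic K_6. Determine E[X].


Let X = Σ_S X_S over the C(34, 6) = 1344904 subsets S of size 6, where X_S = 1 if the K_6 on S is monochromatic.
For a fixed S, the K_6 on S has C(6, 2) = 15 edges. P[all 15 edges red] = (1/2)^15, and likewise for blue, so P[monochromatic] = 2·(1/2)^15 = 2^{1 − 15} = 1/16384.
By linearity of expectation: E[X] = C(34, 6) · 2^{1 − 15} = 1344904 · 1/16384 = 168113/2048.
Numerically: E[X] ≈ 82.0864.

E[X] = C(34,6)·2^(1−C(6,2)) = 168113/2048 ≈ 82.0864.


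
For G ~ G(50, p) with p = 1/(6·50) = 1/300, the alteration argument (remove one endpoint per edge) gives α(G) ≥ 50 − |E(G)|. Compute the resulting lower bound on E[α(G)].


E[|E(G)|] = C(50, 2)·p = 1225 · (1/300) = 49/12.
E[α(G)] ≥ n − E[|E(G)|] = 50 − 49/12 = 551/12.
Numerically: ≈ 45.9167.
(This is only a lower bound; the true E[α(G)] may be larger.)

E[α(G)] ≥ 551/12 ≈ 45.9167.


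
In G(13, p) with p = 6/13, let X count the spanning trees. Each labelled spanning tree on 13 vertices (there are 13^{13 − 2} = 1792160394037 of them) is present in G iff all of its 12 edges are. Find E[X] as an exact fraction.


K_13 has 13^{13 − 2} = 1792160394037 labelled spanning trees.
For each such spanning tree H, let X_H = 1 if all 12 edges of H are present in G. Then P[X_H = 1] = p^{12} = (6/13)^{12} = 2176782336/23298085122481.
By linearity of expectation: E[X] = Σ_H E[X_H] = 1792160394037 · p^{12} = 1792160394037 · 2176782336/23298085122481 = 2176782336/13.
Numerically: E[X] ≈ 1.674e+08.

E[X] = 1792160394037 · (6/13)^{12} = 2176782336/13 ≈ 1.674e+08.


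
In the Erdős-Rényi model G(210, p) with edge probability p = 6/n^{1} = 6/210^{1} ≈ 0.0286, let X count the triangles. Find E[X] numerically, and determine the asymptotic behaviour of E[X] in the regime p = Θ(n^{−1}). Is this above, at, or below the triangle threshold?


Number of potential triangles: C(210, 3) = 1521520.
Each occurs with probability p³ ≈ (0.0286)³ ≈ 2.33236e-05.
By linearity: E[X] = C(210, 3)·p³ ≈ 1521520 · 2.33236e-05 ≈ 35.487.
Here α = 1, so p = 6/n is exactly at the triangle threshold p ~ 1/n. Asymptotically E[X] → c³/6 = 6³/6 = 36 ≈ 36.000, a bounded constant. In this regime the triangle count is asymptotically Poisson(c³/6).

E[X] ≈ 35.487; in regime p = Θ(1/n^{1}) E[X] stays bounded (at the triangle threshold p ~ 1/n).


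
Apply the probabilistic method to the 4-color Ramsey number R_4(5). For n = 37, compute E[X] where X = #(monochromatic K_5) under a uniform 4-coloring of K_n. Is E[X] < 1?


E[X] = C(37, 5) · 4^{1 − 10} = 435897 · 4^{−9} = 435897/262144.
As a reduced fraction: E[X] = 435897/262144 ≈ 1.6628.
Is E[X] < 1? NO.
Since E[X] ≥ 1, the first-moment bound is inconclusive at n = 37; it does NOT by itself certify R_4(5) > 37.

E[X] = 435897/262144 ≈ 1.6628; E[X] ≥ 1; first-moment method inconclusive here.


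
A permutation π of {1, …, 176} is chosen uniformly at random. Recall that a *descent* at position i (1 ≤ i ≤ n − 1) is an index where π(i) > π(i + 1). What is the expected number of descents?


Write X = Σ X_I over i = 1, …, 175, with X_I the indicator of one descent.
There are 175 indicators.
For each fixed i, the pair (π(i), π(i+1)) is a uniformly random ordered pair of distinct values from {1, …, 176}; by symmetry P[π(i) > π(i+1)] = 1/2.
By linearity: E[X] = 175 · (1/2) = (176 − 1) · (1/2) = 175/2 ≈ 87.50000.

E[X] = 175/2 = 87.50000.


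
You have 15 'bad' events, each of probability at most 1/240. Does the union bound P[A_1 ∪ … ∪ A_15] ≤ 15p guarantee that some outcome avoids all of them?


Union bound: P[∪_{i=1}^{15} A_i] ≤ Σ_i P[A_i] ≤ 15·p = 15·(1/240) = 1/16.
Numerically: 1/16 ≈ 0.06250.
Is 1/16 < 1? YES.
Since P[∪ A_i] ≤ 1/16 < 1, the complement has P[∩ A_i^c] ≥ 1 − 1/16 = 15/16 > 0, so some outcome avoids every A_i.

15·p = 1/16 ≈ 0.06250; existence CERTIFIED by the union bound.


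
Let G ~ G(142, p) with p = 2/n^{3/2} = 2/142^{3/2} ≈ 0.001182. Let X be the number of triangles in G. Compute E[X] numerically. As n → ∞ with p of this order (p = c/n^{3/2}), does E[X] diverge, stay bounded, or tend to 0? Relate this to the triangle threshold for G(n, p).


Number of potential triangles: C(142, 3) = 467180.
Each occurs with probability p³ ≈ (0.001182)³ ≈ 1.651172e-09.
By linearity: E[X] = C(142, 3)·p³ ≈ 467180 · 1.651172e-09 ≈ 0.0008.
Since α = 3/2 > 1, p = c/n^{3/2} = o(1/n) is below the triangle threshold p ~ 1/n. Asymptotically E[X] ~ (c³/6)·n^{3(1−α)} = (2³/6)·n^{-1.5} → 0, so by Markov's inequality G has no triangles w.h.p.

E[X] ≈ 0.0008; in regime p = Θ(1/n^{3/2}) E[X] tends to 0 (below the triangle threshold p ~ 1/n).


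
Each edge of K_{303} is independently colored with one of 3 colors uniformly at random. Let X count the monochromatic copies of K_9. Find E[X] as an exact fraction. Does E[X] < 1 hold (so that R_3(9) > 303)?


E[X] = C(303, 9) · 3^{1 − 36} = 52617706925494425 · 3^{−35} = 52617706925494425/50031545098999707.
As a reduced fraction: E[X] = 17539235641831475/16677181699666569 ≈ 1.0516906.
Is E[X] < 1? NO.
Since E[X] ≥ 1, the first-moment bound is inconclusive at n = 303; it does NOT by itself certify R_3(9) > 303.

E[X] = 17539235641831475/16677181699666569 ≈ 1.0516906; E[X] ≥ 1; first-moment method inconclusive here.


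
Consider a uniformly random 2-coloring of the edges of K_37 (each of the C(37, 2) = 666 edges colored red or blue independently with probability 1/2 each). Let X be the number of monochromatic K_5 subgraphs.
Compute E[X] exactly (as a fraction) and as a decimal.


Let X = Σ_S X_S over the C(37, 5) = 435897 subsets S of size 5, where X_S = 1 if the K_5 on S is monochromatic.
For a fixed S, the K_5 on S has C(5, 2) = 10 edges. P[all 10 edges red] = (1/2)^10, and likewise for blue, so P[monochromatic] = 2·(1/2)^10 = 2^{1 − 10} = 1/512.
By linearity: E[X] = C(37, 5) · 2^{1 − 10} = 435897 · 1/512 = 435897/512.
Numerically: E[X] ≈ 851.36133.

E[X] = C(37,5)·2^(1−C(5,2)) = 435897/512 ≈ 851.36133.


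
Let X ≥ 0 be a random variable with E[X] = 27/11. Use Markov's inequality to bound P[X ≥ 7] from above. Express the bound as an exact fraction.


μ = E[X] = 27/11, a = 7.
Markov: P[X ≥ 7] ≤ μ/a = (27/11)/7 = 27/77.
Numerically: ≈ 0.350649.
(Since a = 7 > μ = 2.454545, the bound 27/77 is < 1 and informative.)

P[X ≥ 7] ≤ 27/77 ≈ 0.350649.


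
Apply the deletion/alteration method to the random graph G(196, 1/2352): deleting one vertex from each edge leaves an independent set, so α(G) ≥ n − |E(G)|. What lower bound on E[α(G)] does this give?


E[|E(G)|] = C(196, 2)·p = 19110 · (1/2352) = 65/8.
E[α(G)] ≥ n − E[|E(G)|] = 196 − 65/8 = 1503/8.
Numerically: ≈ 187.875000.
(This is only a lower bound; the true E[α(G)] may be larger.)

E[α(G)] ≥ 1503/8 ≈ 187.875000.


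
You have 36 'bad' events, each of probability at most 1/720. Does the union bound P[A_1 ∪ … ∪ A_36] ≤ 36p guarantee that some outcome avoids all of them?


Union bound: P[∪_{i=1}^{36} A_i] ≤ Σ_i P[A_i] ≤ 36·p = 36·(1/720) = 1/20.
Numerically: 1/20 ≈ 0.050000.
Is 1/20 < 1? YES.
Since P[∪ A_i] ≤ 1/20 < 1, the complement has P[∩ A_i^c] ≥ 1 − 1/20 = 19/20 > 0, so some outcome avoids every A_i.

36·p = 1/20 ≈ 0.050000; existence CERTIFIED by the union bound.


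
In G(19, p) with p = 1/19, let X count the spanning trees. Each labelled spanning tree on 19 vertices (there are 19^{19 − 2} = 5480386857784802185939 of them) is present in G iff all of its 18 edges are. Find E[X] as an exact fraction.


K_19 has 19^{19 − 2} = 5480386857784802185939 labelled spanning trees.
For each such spanning tree H, let X_H = 1 if all 18 edges of H are present in G. Then P[X_H = 1] = p^{18} = (1/19)^{18} = 1/104127350297911241532841.
By linearity: E[X] = Σ_H E[X_H] = 5480386857784802185939 · p^{18} = 5480386857784802185939 · 1/104127350297911241532841 = 1/19.
Numerically: E[X] ≈ 0.05263.

E[X] = 5480386857784802185939 · (1/19)^{18} = 1/19 ≈ 0.05263.


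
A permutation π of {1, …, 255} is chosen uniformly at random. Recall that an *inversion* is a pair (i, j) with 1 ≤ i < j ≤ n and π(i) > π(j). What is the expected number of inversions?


Write X = Σ X_I over the C(255, 2) = 32385 pairs i < j, with X_I the indicator of one inversion.
There are 32385 indicators.
For each fixed pair i < j, the values π(i) and π(j) are two distinct elements of {1, …, 255} in uniformly random order; by symmetry P[π(i) > π(j)] = 1/2.
By linearity: E[X] = 32385 · (1/2) = C(255, 2) · (1/2) = 32385/2 = 32385/2 ≈ 16192.500.

E[X] = 32385/2 = 16192.500.


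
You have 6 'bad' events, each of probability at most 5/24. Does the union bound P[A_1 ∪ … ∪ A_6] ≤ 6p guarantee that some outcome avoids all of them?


Union bound: P[∪_{i=1}^{6} A_i] ≤ Σ_i P[A_i] ≤ 6·p = 6·(5/24) = 5/4.
Numerically: 5/4 ≈ 1.250.
Is 5/4 < 1? NO.
Since the bound 5/4 is ≥ 1, the union bound is uninformative here; it does NOT by itself certify existence.

6·p = 5/4 ≈ 1.250; existence NOT certified by the union bound.


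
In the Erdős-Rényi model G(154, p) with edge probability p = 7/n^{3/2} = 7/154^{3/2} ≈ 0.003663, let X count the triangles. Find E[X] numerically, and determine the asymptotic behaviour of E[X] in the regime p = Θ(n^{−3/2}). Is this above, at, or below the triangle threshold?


Number of potential triangles: C(154, 3) = 596904.
Each occurs with probability p³ ≈ (0.003663)³ ≈ 4.914178e-08.
By linearity: E[X] = C(154, 3)·p³ ≈ 596904 · 4.914178e-08 ≈ 0.0293.
Since α = 3/2 > 1, p = c/n^{3/2} = o(1/n) is below the triangle threshold p ~ 1/n. Asymptotically E[X] ~ (c³/6)·n^{3(1−α)} = (7³/6)·n^{-1.5} → 0, so by Markov's inequality G has no triangles w.h.p.

E[X] ≈ 0.0293; in regime p = Θ(1/n^{3/2}) E[X] tends to 0 (below the triangle threshold p ~ 1/n).


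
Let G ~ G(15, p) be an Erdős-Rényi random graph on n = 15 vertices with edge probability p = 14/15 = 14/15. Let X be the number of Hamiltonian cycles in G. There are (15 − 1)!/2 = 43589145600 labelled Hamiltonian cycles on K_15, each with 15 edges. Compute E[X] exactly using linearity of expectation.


K_15 has (15 − 1)!/2 = 43589145600 labelled Hamiltonian cycles.
For each such Hamiltonian cycle H, let X_H = 1 if all 15 edges of H are present in G. Then P[X_H = 1] = p^{15} = (14/15)^{15} = 155568095557812224/437893890380859375.
Summing the indicators: E[X] = Σ_H E[X_H] = 43589145600 · p^{15} = 43589145600 · 155568095557812224/437893890380859375 = 1116227221067356419653632/72081298828125.
Numerically: E[X] ≈ 1.54857e+10.

E[X] = 43589145600 · (14/15)^{15} = 1116227221067356419653632/72081298828125 ≈ 1.54857e+10.


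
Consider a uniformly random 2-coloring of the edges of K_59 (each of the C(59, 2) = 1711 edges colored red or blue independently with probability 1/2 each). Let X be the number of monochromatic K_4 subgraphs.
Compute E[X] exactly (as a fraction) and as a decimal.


Let X = Σ_S X_S over the C(59, 4) = 455126 subsets S of size 4, where X_S = 1 if the K_4 on S is monochromatic.
For a fixed S, the K_4 on S has C(4, 2) = 6 edges. P[all 6 edges red] = (1/2)^6, and likewise for blue, so P[monochromatic] = 2·(1/2)^6 = 2^{1 − 6} = 1/32.
Summing: E[X] = C(59, 4) · 2^{1 − 6} = 455126 · 1/32 = 227563/16.
Numerically: E[X] ≈ 14222.688.

E[X] = C(59,4)·2^(1−C(4,2)) = 227563/16 ≈ 14222.688.


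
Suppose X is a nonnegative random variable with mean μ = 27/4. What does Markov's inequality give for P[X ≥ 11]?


μ = E[X] = 27/4, a = 11.
Markov: P[X ≥ 11] ≤ μ/a = (27/4)/11 = 27/44.
Numerically: ≈ 0.61364.
(Since a = 11 > μ = 6.75000, the bound 27/44 is < 1 and informative.)

P[X ≥ 11] ≤ 27/44 ≈ 0.61364.


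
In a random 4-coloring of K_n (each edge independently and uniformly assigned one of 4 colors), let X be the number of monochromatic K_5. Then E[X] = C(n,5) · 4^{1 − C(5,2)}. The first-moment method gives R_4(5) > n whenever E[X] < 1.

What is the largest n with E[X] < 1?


We need C(n, 5) · 4^{1 − 10} < 1, i.e. C(n, 5) < 4^{10 − 1} = 262144.
Check values of n near the boundary:
  n = 29: C(29, 5) = 118755; 118755 < 262144? YES
  n = 30: C(30, 5) = 142506; 142506 < 262144? YES
  n = 31: C(31, 5) = 169911; 169911 < 262144? YES
  n = 32: C(32, 5) = 201376; 201376 < 262144? YES
  n = 33: C(33, 5) = 237336; 237336 < 262144? YES
  n = 34: C(34, 5) = 278256; 278256 < 262144? NO
  n = 35: C(35, 5) = 324632; 324632 < 262144? NO
  n = 36: C(36, 5) = 376992; 376992 < 262144? NO
The largest n with C(n, 5) < 262144 is n = 33 (where E[X] = 29667/32768 ≈ 0.905). Hence R_4(5) > 33, i.e. R_4(5) ≥ 34.

Largest n = 33; hence R_4(5) > 33.


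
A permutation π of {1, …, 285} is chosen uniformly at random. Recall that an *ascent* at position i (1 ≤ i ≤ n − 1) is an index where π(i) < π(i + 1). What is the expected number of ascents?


Write X = Σ X_I over i = 1, …, 284, with X_I the indicator of one ascent.
There are 284 indicators.
For each fixed i, the pair (π(i), π(i+1)) is a uniformly random ordered pair of distinct values from {1, …, 285}; by symmetry P[π(i) < π(i+1)] = 1/2.
By linearity: E[X] = 284 · (1/2) = (285 − 1) · (1/2) = 142 ≈ 142.0000.

E[X] = 142 = 142.0000.


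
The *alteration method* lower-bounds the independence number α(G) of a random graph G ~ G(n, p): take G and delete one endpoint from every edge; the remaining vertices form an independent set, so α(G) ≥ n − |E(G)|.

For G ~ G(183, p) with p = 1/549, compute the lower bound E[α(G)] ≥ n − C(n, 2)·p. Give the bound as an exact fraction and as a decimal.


E[|E(G)|] = C(183, 2)·p = 16653 · (1/549) = 91/3.
E[α(G)] ≥ n − E[|E(G)|] = 183 − 91/3 = 458/3.
Numerically: ≈ 152.666667.
(This is only a lower bound; the true E[α(G)] may be larger.)

E[α(G)] ≥ 458/3 ≈ 152.666667.


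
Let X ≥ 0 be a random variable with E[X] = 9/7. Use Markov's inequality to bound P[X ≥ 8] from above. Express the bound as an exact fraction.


μ = E[X] = 9/7, a = 8.
Markov: P[X ≥ 8] ≤ μ/a = (9/7)/8 = 9/56.
Numerically: ≈ 0.161.
(Since a = 8 > μ = 1.286, the bound 9/56 is < 1 and informative.)

P[X ≥ 8] ≤ 9/56 ≈ 0.161.


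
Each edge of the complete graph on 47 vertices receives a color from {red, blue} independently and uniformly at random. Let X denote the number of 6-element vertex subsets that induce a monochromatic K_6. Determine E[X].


Let X = Σ_S X_S over the C(47, 6) = 10737573 subsets S of size 6, where X_S = 1 if the K_6 on S is monochromatic.
For a fixed S, the K_6 on S has C(6, 2) = 15 edges. P[all 15 edges red] = (1/2)^15, and likewise for blue, so P[monochromatic] = 2·(1/2)^15 = 2^{1 − 15} = 1/16384.
By linearity of expectation: E[X] = C(47, 6) · 2^{1 − 15} = 10737573 · 1/16384 = 10737573/16384.
Numerically: E[X] ≈ 655.36945.

E[X] = C(47,6)·2^(1−C(6,2)) = 10737573/16384 ≈ 655.36945.


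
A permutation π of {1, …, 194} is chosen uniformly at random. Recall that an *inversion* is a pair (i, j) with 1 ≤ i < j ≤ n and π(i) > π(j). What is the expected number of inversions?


Write X = Σ X_I over the C(194, 2) = 18721 pairs i < j, with X_I the indicator of one inversion.
There are 18721 indicators.
For each fixed pair i < j, the values π(i) and π(j) are two distinct elements of {1, …, 194} in uniformly random order; by symmetry P[π(i) > π(j)] = 1/2.
By linearity: E[X] = 18721 · (1/2) = C(194, 2) · (1/2) = 18721/2 = 18721/2 ≈ 9360.50000.

E[X] = 18721/2 = 9360.50000.


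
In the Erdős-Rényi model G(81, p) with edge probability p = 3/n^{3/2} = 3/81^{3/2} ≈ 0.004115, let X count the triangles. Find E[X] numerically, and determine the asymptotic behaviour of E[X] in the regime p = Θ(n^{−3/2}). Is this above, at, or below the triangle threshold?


Number of potential triangles: C(81, 3) = 85320.
Each occurs with probability p³ ≈ (0.004115)³ ≈ 6.969172e-08.
By linearity: E[X] = C(81, 3)·p³ ≈ 85320 · 6.969172e-08 ≈ 0.0059.
Since α = 3/2 > 1, p = c/n^{3/2} = o(1/n) is below the triangle threshold p ~ 1/n. Asymptotically E[X] ~ (c³/6)·n^{3(1−α)} = (3³/6)·n^{-1.5} → 0, so by Markov's inequality G has no triangles w.h.p.

E[X] ≈ 0.0059; in regime p = Θ(1/n^{3/2}) E[X] tends to 0 (below the triangle threshold p ~ 1/n).


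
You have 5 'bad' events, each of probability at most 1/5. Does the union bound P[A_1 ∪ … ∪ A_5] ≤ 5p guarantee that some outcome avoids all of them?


Union bound: P[∪_{i=1}^{5} A_i] ≤ Σ_i P[A_i] ≤ 5·p = 5·(1/5) = 1.
Numerically: 1 ≈ 1.00000.
Is 1 < 1? NO.
Since the bound 1 is ≥ 1, the union bound is uninformative here; it does NOT by itself certify existence.

5·p = 1 ≈ 1.00000; existence NOT certified by the union bound.


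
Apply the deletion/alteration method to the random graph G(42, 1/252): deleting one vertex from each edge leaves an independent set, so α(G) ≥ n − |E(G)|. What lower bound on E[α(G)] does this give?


E[|E(G)|] = C(42, 2)·p = 861 · (1/252) = 41/12.
E[α(G)] ≥ n − E[|E(G)|] = 42 − 41/12 = 463/12.
Numerically: ≈ 38.583.
(This is only a lower bound; the true E[α(G)] may be larger.)

E[α(G)] ≥ 463/12 ≈ 38.583.


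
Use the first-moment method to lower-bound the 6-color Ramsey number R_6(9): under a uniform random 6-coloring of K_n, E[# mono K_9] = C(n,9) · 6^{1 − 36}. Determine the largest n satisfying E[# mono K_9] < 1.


We need C(n, 9) · 6^{1 − 36} < 1, i.e. C(n, 9) < 6^{36 − 1} = 1719070799748422591028658176.
Check values of n near the boundary:
  n = 4406: C(4406, 9) = 1710356485221788389505285700; 1710356485221788389505285700 < 1719070799748422591028658176? YES
  n = 4407: C(4407, 9) = 1713856532599459170657070050; 1713856532599459170657070050 < 1719070799748422591028658176? YES
  n = 4408: C(4408, 9) = 1717362945146264156457459600; 1717362945146264156457459600 < 1719070799748422591028658176? YES
  n = 4409: C(4409, 9) = 1720875732988608787686577131; 1720875732988608787686577131 < 1719070799748422591028658176? NO
The largest n with C(n, 9) < 1719070799748422591028658176 is n = 4408 (where E[X] = 35778394690547169926197075/35813974994758803979763712 ≈ 0.9990065). Hence R_6(9) > 4408, i.e. R_6(9) ≥ 4409.

Largest n = 4408; hence R_6(9) > 4408.


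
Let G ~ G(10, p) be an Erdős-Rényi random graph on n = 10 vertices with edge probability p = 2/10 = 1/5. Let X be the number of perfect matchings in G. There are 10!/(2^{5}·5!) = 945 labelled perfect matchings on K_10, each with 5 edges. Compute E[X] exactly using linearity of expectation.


K_10 has 10!/(2^{5}·5!) = 945 labelled perfect matchings.
For each such perfect matching H, let X_H = 1 if all 5 edges of H are present in G. Then P[X_H = 1] = p^{5} = (1/5)^{5} = 1/3125.
By linearity of expectation: E[X] = Σ_H E[X_H] = 945 · p^{5} = 945 · 1/3125 = 189/625.
Numerically: E[X] ≈ 0.3024.

E[X] = 945 · (1/5)^{5} = 189/625 ≈ 0.3024.


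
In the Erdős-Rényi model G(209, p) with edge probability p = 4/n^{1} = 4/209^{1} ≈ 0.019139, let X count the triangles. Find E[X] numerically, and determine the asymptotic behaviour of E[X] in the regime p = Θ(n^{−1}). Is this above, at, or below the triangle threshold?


Number of potential triangles: C(209, 3) = 1499784.
Each occurs with probability p³ ≈ (0.019139)³ ≈ 7.0103728e-06.
By linearity: E[X] = C(209, 3)·p³ ≈ 1499784 · 7.0103728e-06 ≈ 10.51405.
Here α = 1, so p = 4/n is exactly at the triangle threshold p ~ 1/n. Asymptotically E[X] → c³/6 = 4³/6 = 32/3 ≈ 10.66667, a bounded constant. In this regime the triangle count is asymptotically Poisson(c³/6).

E[X] ≈ 10.51405; in regime p = Θ(1/n^{1}) E[X] stays bounded (at the triangle threshold p ~ 1/n).


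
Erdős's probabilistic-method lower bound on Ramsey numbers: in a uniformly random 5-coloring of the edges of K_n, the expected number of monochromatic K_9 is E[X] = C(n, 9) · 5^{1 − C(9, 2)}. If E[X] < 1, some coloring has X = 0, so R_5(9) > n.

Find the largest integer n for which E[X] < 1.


We need C(n, 9) · 5^{1 − 36} < 1, i.e. C(n, 9) < 5^{36 − 1} = 2910383045673370361328125.
Check values of n near the boundary:
  n = 2170: C(2170, 9) = 2891746779868845075610510; 2891746779868845075610510 < 2910383045673370361328125? YES
  n = 2171: C(2171, 9) = 2903784578674959601827205; 2903784578674959601827205 < 2910383045673370361328125? YES
  n = 2172: C(2172, 9) = 2915866900084148060642020; 2915866900084148060642020 < 2910383045673370361328125? NO
  n = 2173: C(2173, 9) = 2927993888115921319674265; 2927993888115921319674265 < 2910383045673370361328125? NO
  n = 2174: C(2174, 9) = 2940165687188920530702934; 2940165687188920530702934 < 2910383045673370361328125? NO
The largest n with C(n, 9) < 2910383045673370361328125 is n = 2171 (where E[X] = 580756915734991920365441/582076609134674072265625 ≈ 0.9977). Hence R_5(9) > 2171, i.e. R_5(9) ≥ 2172.

Largest n = 2171; hence R_5(9) > 2171.


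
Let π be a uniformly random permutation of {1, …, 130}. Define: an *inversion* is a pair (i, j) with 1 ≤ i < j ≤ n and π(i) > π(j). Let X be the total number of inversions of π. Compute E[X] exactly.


Write X = Σ X_I over the C(130, 2) = 8385 pairs i < j, with X_I the indicator of one inversion.
There are 8385 indicators.
For each fixed pair i < j, the values π(i) and π(j) are two distinct elements of {1, …, 130} in uniformly random order; by symmetry P[π(i) > π(j)] = 1/2.
By linearity: E[X] = 8385 · (1/2) = C(130, 2) · (1/2) = 8385/2 = 8385/2 ≈ 4192.500.

E[X] = 8385/2 = 4192.500.


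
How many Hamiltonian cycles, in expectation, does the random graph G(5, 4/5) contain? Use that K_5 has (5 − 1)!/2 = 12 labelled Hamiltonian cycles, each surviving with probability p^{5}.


K_5 has (5 − 1)!/2 = 12 labelled Hamiltonian cycles.
For each such Hamiltonian cycle H, let X_H = 1 if all 5 edges of H are present in G. Then P[X_H = 1] = p^{5} = (4/5)^{5} = 1024/3125.
Summing the indicators: E[X] = Σ_H E[X_H] = 12 · p^{5} = 12 · 1024/3125 = 12288/3125.
Numerically: E[X] ≈ 3.93.

E[X] = 12 · (4/5)^{5} = 12288/3125 ≈ 3.93.


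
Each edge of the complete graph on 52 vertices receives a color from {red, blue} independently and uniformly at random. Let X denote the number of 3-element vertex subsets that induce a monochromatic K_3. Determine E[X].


Let X = Σ_S X_S over the C(52, 3) = 22100 subsets S of size 3, where X_S = 1 if the K_3 on S is monochromatic.
For a fixed S, the K_3 on S has C(3, 2) = 3 edges. P[all 3 edges red] = (1/2)^3, and likewise for blue, so P[monochromatic] = 2·(1/2)^3 = 2^{1 − 3} = 1/4.
By linearity: E[X] = C(52, 3) · 2^{1 − 3} = 22100 · 1/4 = 5525.
Numerically: E[X] ≈ 5525.00000.

E[X] = C(52,3)·2^(1−C(3,2)) = 5525 ≈ 5525.00000.


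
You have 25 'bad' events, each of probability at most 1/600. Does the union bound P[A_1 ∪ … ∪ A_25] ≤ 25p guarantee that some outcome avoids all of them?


Union bound: P[∪_{i=1}^{25} A_i] ≤ Σ_i P[A_i] ≤ 25·p = 25·(1/600) = 1/24.
Numerically: 1/24 ≈ 0.041667.
Is 1/24 < 1? YES.
Since P[∪ A_i] ≤ 1/24 < 1, the complement has P[∩ A_i^c] ≥ 1 − 1/24 = 23/24 > 0, so some outcome avoids every A_i.

25·p = 1/24 ≈ 0.041667; existence CERTIFIED by the union bound.


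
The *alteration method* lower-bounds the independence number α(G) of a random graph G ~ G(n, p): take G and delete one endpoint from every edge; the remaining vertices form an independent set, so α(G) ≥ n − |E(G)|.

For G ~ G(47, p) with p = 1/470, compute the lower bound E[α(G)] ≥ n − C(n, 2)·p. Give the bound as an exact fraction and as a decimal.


E[|E(G)|] = C(47, 2)·p = 1081 · (1/470) = 23/10.
E[α(G)] ≥ n − E[|E(G)|] = 47 − 23/10 = 447/10.
Numerically: ≈ 44.700000.
(This is only a lower bound; the true E[α(G)] may be larger.)

E[α(G)] ≥ 447/10 ≈ 44.700000.


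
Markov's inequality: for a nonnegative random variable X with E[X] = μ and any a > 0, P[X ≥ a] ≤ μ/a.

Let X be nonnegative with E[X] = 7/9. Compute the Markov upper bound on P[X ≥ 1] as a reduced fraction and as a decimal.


μ = E[X] = 7/9, a = 1.
Markov: P[X ≥ 1] ≤ μ/a = (7/9)/1 = 7/9.
Numerically: ≈ 0.7778.
(Since a = 1 > μ = 0.7778, the bound 7/9 is < 1 and informative.)

P[X ≥ 1] ≤ 7/9 ≈ 0.7778.


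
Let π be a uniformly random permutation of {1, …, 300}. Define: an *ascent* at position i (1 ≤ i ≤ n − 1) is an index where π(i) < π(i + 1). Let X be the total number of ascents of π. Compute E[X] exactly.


Write X = Σ X_I over i = 1, …, 299, with X_I the indicator of one ascent.
There are 299 indicators.
For each fixed i, the pair (π(i), π(i+1)) is a uniformly random ordered pair of distinct values from {1, …, 300}; by symmetry P[π(i) < π(i+1)] = 1/2.
By linearity: E[X] = 299 · (1/2) = (300 − 1) · (1/2) = 299/2 ≈ 149.50000.

E[X] = 299/2 = 149.50000.


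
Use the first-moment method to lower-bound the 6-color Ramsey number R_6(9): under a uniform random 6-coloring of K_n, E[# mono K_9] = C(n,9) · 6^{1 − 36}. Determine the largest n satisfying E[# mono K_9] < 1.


We need C(n, 9) · 6^{1 − 36} < 1, i.e. C(n, 9) < 6^{36 − 1} = 1719070799748422591028658176.
Check values of n near the boundary:
  n = 4403: C(4403, 9) = 1699894433046281918452233150; 1699894433046281918452233150 < 1719070799748422591028658176? YES
  n = 4404: C(4404, 9) = 1703375445537161676647015880; 1703375445537161676647015880 < 1719070799748422591028658176? YES
  n = 4405: C(4405, 9) = 1706862792900636302463627150; 1706862792900636302463627150 < 1719070799748422591028658176? YES
  n = 4406: C(4406, 9) = 1710356485221788389505285700; 1710356485221788389505285700 < 1719070799748422591028658176? YES
  n = 4407: C(4407, 9) = 1713856532599459170657070050; 1713856532599459170657070050 < 1719070799748422591028658176? YES
  n = 4408: C(4408, 9) = 1717362945146264156457459600; 1717362945146264156457459600 < 1719070799748422591028658176? YES
  n = 4409: C(4409, 9) = 1720875732988608787686577131; 1720875732988608787686577131 < 1719070799748422591028658176? NO
The largest n with C(n, 9) < 1719070799748422591028658176 is n = 4408 (where E[X] = 35778394690547169926197075/35813974994758803979763712 ≈ 0.999007). Hence R_6(9) > 4408, i.e. R_6(9) ≥ 4409.

Largest n = 4408; hence R_6(9) > 4408.


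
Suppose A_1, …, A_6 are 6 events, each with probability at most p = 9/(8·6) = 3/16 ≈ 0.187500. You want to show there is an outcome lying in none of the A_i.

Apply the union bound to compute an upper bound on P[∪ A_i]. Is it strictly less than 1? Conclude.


Union bound: P[∪_{i=1}^{6} A_i] ≤ Σ_i P[A_i] ≤ 6·p = 6·(3/16) = 9/8.
Numerically: 9/8 ≈ 1.125000.
Is 9/8 < 1? NO.
Since the bound 9/8 is ≥ 1, the union bound is uninformative here; it does NOT by itself certify existence.

6·p = 9/8 ≈ 1.125000; existence NOT certified by the union bound.


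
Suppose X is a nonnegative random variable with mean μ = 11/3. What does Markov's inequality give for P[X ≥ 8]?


μ = E[X] = 11/3, a = 8.
Markov: P[X ≥ 8] ≤ μ/a = (11/3)/8 = 11/24.
Numerically: ≈ 0.4583.
(Since a = 8 > μ = 3.6667, the bound 11/24 is < 1 and informative.)

P[X ≥ 8] ≤ 11/24 ≈ 0.4583.


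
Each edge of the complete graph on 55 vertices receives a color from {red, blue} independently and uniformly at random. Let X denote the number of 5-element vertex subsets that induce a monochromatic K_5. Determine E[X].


Let X = Σ_S X_S over the C(55, 5) = 3478761 subsets S of size 5, where X_S = 1 if the K_5 on S is monochromatic.
For a fixed S, the K_5 on S has C(5, 2) = 10 edges. P[all 10 edges red] = (1/2)^10, and likewise for blue, so P[monochromatic] = 2·(1/2)^10 = 2^{1 − 10} = 1/512.
By linearity of expectation: E[X] = C(55, 5) · 2^{1 − 10} = 3478761 · 1/512 = 3478761/512.
Numerically: E[X] ≈ 6794.455.

E[X] = C(55,5)·2^(1−C(5,2)) = 3478761/512 ≈ 6794.455.


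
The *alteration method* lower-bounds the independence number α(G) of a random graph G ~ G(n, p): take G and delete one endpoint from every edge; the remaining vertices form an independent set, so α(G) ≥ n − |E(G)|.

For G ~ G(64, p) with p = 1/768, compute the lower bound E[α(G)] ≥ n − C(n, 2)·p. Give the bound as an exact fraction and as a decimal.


E[|E(G)|] = C(64, 2)·p = 2016 · (1/768) = 21/8.
E[α(G)] ≥ n − E[|E(G)|] = 64 − 21/8 = 491/8.
Numerically: ≈ 61.375000.
(This is only a lower bound; the true E[α(G)] may be larger.)

E[α(G)] ≥ 491/8 ≈ 61.375000.


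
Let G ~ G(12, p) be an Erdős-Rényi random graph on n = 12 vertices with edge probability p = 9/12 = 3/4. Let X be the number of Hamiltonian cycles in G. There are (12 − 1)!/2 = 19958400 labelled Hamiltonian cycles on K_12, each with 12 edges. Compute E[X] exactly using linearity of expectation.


K_12 has (12 − 1)!/2 = 19958400 labelled Hamiltonian cycles.
For each such Hamiltonian cycle H, let X_H = 1 if all 12 edges of H are present in G. Then P[X_H = 1] = p^{12} = (3/4)^{12} = 531441/16777216.
By linearity: E[X] = Σ_H E[X_H] = 19958400 · p^{12} = 19958400 · 531441/16777216 = 82864937925/131072.
Numerically: E[X] ≈ 6.32e+05.

E[X] = 19958400 · (3/4)^{12} = 82864937925/131072 ≈ 6.32e+05.


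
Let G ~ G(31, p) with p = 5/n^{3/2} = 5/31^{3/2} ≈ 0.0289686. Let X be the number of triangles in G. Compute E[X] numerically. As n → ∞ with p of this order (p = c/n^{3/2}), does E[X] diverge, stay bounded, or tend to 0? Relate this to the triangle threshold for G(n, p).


Number of potential triangles: C(31, 3) = 4495.
Each occurs with probability p³ ≈ (0.0289686)³ ≈ 2.43098562e-05.
By linearity: E[X] = C(31, 3)·p³ ≈ 4495 · 2.43098562e-05 ≈ 0.109273.
Since α = 3/2 > 1, p = c/n^{3/2} = o(1/n) is below the triangle threshold p ~ 1/n. Asymptotically E[X] ~ (c³/6)·n^{3(1−α)} = (5³/6)·n^{-1.5} → 0, so by Markov's inequality G has no triangles w.h.p.

E[X] ≈ 0.109273; in regime p = Θ(1/n^{3/2}) E[X] tends to 0 (below the triangle threshold p ~ 1/n).


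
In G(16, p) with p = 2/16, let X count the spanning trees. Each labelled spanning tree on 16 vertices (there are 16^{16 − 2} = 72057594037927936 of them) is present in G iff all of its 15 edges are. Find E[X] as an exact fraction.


K_16 has 16^{16 − 2} = 72057594037927936 labelled spanning trees.
For each such spanning tree H, let X_H = 1 if all 15 edges of H are present in G. Then P[X_H = 1] = p^{15} = (1/8)^{15} = 1/35184372088832.
By linearity: E[X] = Σ_H E[X_H] = 72057594037927936 · p^{15} = 72057594037927936 · 1/35184372088832 = 2048.
Numerically: E[X] ≈ 2048.

E[X] = 72057594037927936 · (1/8)^{15} = 2048 ≈ 2048.


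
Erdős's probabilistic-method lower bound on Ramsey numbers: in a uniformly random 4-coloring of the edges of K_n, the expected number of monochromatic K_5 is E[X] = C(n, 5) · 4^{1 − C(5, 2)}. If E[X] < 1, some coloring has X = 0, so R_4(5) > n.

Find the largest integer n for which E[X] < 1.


We need C(n, 5) · 4^{1 − 10} < 1, i.e. C(n, 5) < 4^{10 − 1} = 262144.
Check values of n near the boundary:
  n = 28: C(28, 5) = 98280; 98280 < 262144? YES
  n = 29: C(29, 5) = 118755; 118755 < 262144? YES
  n = 30: C(30, 5) = 142506; 142506 < 262144? YES
  n = 31: C(31, 5) = 169911; 169911 < 262144? YES
  n = 32: C(32, 5) = 201376; 201376 < 262144? YES
  n = 33: C(33, 5) = 237336; 237336 < 262144? YES
  n = 34: C(34, 5) = 278256; 278256 < 262144? NO
  n = 35: C(35, 5) = 324632; 324632 < 262144? NO
The largest n with C(n, 5) < 262144 is n = 33 (where E[X] = 29667/32768 ≈ 0.90536). Hence R_4(5) > 33, i.e. R_4(5) ≥ 34.

Largest n = 33; hence R_4(5) > 33.


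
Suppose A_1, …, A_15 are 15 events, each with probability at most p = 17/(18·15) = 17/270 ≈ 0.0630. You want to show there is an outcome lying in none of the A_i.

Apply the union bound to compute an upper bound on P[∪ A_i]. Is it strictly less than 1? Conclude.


Union bound: P[∪_{i=1}^{15} A_i] ≤ Σ_i P[A_i] ≤ 15·p = 15·(17/270) = 17/18.
Numerically: 17/18 ≈ 0.9444.
Is 17/18 < 1? YES.
Since P[∪ A_i] ≤ 17/18 < 1, the complement has P[∩ A_i^c] ≥ 1 − 17/18 = 1/18 > 0, so some outcome avoids every A_i.

15·p = 17/18 ≈ 0.9444; existence CERTIFIED by the union bound.


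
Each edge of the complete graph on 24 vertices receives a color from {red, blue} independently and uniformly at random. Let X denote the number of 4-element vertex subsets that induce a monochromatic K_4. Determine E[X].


Let X = Σ_S X_S over the C(24, 4) = 10626 subsets S of size 4, where X_S = 1 if the K_4 on S is monochromatic.
For a fixed S, the K_4 on S has C(4, 2) = 6 edges. P[all 6 edges red] = (1/2)^6, and likewise for blue, so P[monochromatic] = 2·(1/2)^6 = 2^{1 − 6} = 1/32.
By linearity of expectation: E[X] = C(24, 4) · 2^{1 − 6} = 10626 · 1/32 = 5313/16.
Numerically: E[X] ≈ 332.06250.

E[X] = C(24,4)·2^(1−C(4,2)) = 5313/16 ≈ 332.06250.


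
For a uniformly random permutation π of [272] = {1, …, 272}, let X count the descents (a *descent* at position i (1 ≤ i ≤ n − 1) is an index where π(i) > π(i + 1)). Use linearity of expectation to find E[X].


Write X = Σ X_I over i = 1, …, 271, with X_I the indicator of one descent.
There are 271 indicators.
For each fixed i, the pair (π(i), π(i+1)) is a uniformly random ordered pair of distinct values from {1, …, 272}; by symmetry P[π(i) > π(i+1)] = 1/2.
By linearity: E[X] = 271 · (1/2) = (272 − 1) · (1/2) = 271/2 ≈ 135.500000.

E[X] = 271/2 = 135.500000.


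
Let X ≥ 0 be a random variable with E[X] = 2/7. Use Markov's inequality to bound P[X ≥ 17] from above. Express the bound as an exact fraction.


μ = E[X] = 2/7, a = 17.
Markov: P[X ≥ 17] ≤ μ/a = (2/7)/17 = 2/119.
Numerically: ≈ 0.0168.
(Since a = 17 > μ = 0.2857, the bound 2/119 is < 1 and informative.)

P[X ≥ 17] ≤ 2/119 ≈ 0.0168.


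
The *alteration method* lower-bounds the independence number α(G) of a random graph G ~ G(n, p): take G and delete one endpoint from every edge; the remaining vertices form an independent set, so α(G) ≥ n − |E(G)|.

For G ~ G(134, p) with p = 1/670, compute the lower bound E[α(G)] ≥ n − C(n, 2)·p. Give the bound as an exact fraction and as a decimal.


E[|E(G)|] = C(134, 2)·p = 8911 · (1/670) = 133/10.
E[α(G)] ≥ n − E[|E(G)|] = 134 − 133/10 = 1207/10.
Numerically: ≈ 120.700000.
(This is only a lower bound; the true E[α(G)] may be larger.)

E[α(G)] ≥ 1207/10 ≈ 120.700000.


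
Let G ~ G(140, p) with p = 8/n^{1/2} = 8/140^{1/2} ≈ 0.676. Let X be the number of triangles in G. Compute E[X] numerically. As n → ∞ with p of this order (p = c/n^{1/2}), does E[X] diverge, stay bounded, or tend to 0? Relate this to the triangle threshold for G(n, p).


Number of potential triangles: C(140, 3) = 447580.
Each occurs with probability p³ ≈ (0.676)³ ≈ 3.09085e-01.
By linearity: E[X] = C(140, 3)·p³ ≈ 447580 · 3.09085e-01 ≈ 138340.257.
Since α = 1/2 < 1, p = c/n^{1/2} ≫ 1/n is above the triangle threshold p ~ 1/n. Asymptotically E[X] ~ (c³/6)·n^{3(1−α)} = (8³/6)·n^{1.5} → ∞; triangles are abundant w.h.p.

E[X] ≈ 138340.257; in regime p = Θ(1/n^{1/2}) E[X] diverges (above the triangle threshold p ~ 1/n).


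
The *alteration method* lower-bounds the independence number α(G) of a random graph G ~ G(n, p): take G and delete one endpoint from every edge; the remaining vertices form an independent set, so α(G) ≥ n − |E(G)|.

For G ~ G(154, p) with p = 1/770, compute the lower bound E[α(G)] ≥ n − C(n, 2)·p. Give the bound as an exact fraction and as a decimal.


E[|E(G)|] = C(154, 2)·p = 11781 · (1/770) = 153/10.
E[α(G)] ≥ n − E[|E(G)|] = 154 − 153/10 = 1387/10.
Numerically: ≈ 138.7000.
(This is only a lower bound; the true E[α(G)] may be larger.)

E[α(G)] ≥ 1387/10 ≈ 138.7000.


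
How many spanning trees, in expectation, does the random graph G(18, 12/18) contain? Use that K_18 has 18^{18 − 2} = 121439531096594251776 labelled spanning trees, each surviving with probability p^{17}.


K_18 has 18^{18 − 2} = 121439531096594251776 labelled spanning trees.
For each such spanning tree H, let X_H = 1 if all 17 edges of H are present in G. Then P[X_H = 1] = p^{17} = (2/3)^{17} = 131072/129140163.
Summing the indicators: E[X] = Σ_H E[X_H] = 121439531096594251776 · p^{17} = 121439531096594251776 · 131072/129140163 = 123256172596690944.
Numerically: E[X] ≈ 1.23e+17.

E[X] = 121439531096594251776 · (2/3)^{17} = 123256172596690944 ≈ 1.23e+17.


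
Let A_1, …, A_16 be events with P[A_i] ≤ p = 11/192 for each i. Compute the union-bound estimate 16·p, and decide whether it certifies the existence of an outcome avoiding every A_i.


Union bound: P[∪_{i=1}^{16} A_i] ≤ Σ_i P[A_i] ≤ 16·p = 16·(11/192) = 11/12.
Numerically: 11/12 ≈ 0.91667.
Is 11/12 < 1? YES.
Since P[∪ A_i] ≤ 11/12 < 1, the complement has P[∩ A_i^c] ≥ 1 − 11/12 = 1/12 > 0, so some outcome avoids every A_i.

16·p = 11/12 ≈ 0.91667; existence CERTIFIED by the union bound.


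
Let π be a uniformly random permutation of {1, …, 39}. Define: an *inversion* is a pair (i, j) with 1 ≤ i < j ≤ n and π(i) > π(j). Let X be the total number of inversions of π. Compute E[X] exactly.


Write X = Σ X_I over the C(39, 2) = 741 pairs i < j, with X_I the indicator of one inversion.
There are 741 indicators.
For each fixed pair i < j, the values π(i) and π(j) are two distinct elements of {1, …, 39} in uniformly random order; by symmetry P[π(i) > π(j)] = 1/2.
By linearity: E[X] = 741 · (1/2) = C(39, 2) · (1/2) = 741/2 = 741/2 ≈ 370.500000.

E[X] = 741/2 = 370.500000.


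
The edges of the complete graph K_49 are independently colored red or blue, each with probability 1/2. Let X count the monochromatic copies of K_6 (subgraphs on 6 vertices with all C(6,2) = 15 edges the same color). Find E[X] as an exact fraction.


Let X = Σ_S X_S over the C(49, 6) = 13983816 subsets S of size 6, where X_S = 1 if the K_6 on S is monochromatic.
For a fixed S, the K_6 on S has C(6, 2) = 15 edges. P[all 15 edges red] = (1/2)^15, and likewise for blue, so P[monochromatic] = 2·(1/2)^15 = 2^{1 − 15} = 1/16384.
By linearity: E[X] = C(49, 6) · 2^{1 − 15} = 13983816 · 1/16384 = 1747977/2048.
Numerically: E[X] ≈ 853.50439.

E[X] = C(49,6)·2^(1−C(6,2)) = 1747977/2048 ≈ 853.50439.


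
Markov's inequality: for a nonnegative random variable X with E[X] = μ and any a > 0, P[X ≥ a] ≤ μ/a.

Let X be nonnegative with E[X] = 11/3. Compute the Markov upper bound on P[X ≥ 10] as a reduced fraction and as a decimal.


μ = E[X] = 11/3, a = 10.
Markov: P[X ≥ 10] ≤ μ/a = (11/3)/10 = 11/30.
Numerically: ≈ 0.367.
(Since a = 10 > μ = 3.667, the bound 11/30 is < 1 and informative.)

P[X ≥ 10] ≤ 11/30 ≈ 0.367.


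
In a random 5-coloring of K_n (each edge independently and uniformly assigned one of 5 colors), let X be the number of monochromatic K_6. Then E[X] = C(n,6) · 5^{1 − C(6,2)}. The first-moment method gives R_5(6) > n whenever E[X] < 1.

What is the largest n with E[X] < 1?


We need C(n, 6) · 5^{1 − 15} < 1, i.e. C(n, 6) < 5^{15 − 1} = 6103515625.
Check values of n near the boundary:
  n = 129: C(129, 6) = 5688177600; 5688177600 < 6103515625? YES
  n = 130: C(130, 6) = 5963412000; 5963412000 < 6103515625? YES
  n = 131: C(131, 6) = 6249655776; 6249655776 < 6103515625? NO
  n = 132: C(132, 6) = 6547258432; 6547258432 < 6103515625? NO
  n = 133: C(133, 6) = 6856577728; 6856577728 < 6103515625? NO
The largest n with C(n, 6) < 6103515625 is n = 130 (where E[X] = 47707296/48828125 ≈ 0.97705). Hence R_5(6) > 130, i.e. R_5(6) ≥ 131.

Largest n = 130; hence R_5(6) > 130.
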